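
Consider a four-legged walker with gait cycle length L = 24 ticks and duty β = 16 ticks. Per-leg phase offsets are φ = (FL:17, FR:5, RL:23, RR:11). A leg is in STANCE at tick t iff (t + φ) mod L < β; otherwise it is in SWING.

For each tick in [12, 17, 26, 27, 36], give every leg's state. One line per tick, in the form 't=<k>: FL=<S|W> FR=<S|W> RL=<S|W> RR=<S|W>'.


t=12: phase=(5,17,11,23) vs β=16 → FL=S FR=W RL=S RR=W
t=17: phase=(10,22,16,4) vs β=16 → FL=S FR=W RL=W RR=S
t=26: phase=(19,7,1,13) vs β=16 → FL=W FR=S RL=S RR=S
t=27: phase=(20,8,2,14) vs β=16 → FL=W FR=S RL=S RR=S
t=36: phase=(5,17,11,23) vs β=16 → FL=S FR=W RL=S RR=W

t=12: FL=S FR=W RL=S RR=W
t=17: FL=S FR=W RL=W RR=S
t=26: FL=W FR=S RL=S RR=S
t=27: FL=W FR=S RL=S RR=S
t=36: FL=S FR=W RL=S RR=W


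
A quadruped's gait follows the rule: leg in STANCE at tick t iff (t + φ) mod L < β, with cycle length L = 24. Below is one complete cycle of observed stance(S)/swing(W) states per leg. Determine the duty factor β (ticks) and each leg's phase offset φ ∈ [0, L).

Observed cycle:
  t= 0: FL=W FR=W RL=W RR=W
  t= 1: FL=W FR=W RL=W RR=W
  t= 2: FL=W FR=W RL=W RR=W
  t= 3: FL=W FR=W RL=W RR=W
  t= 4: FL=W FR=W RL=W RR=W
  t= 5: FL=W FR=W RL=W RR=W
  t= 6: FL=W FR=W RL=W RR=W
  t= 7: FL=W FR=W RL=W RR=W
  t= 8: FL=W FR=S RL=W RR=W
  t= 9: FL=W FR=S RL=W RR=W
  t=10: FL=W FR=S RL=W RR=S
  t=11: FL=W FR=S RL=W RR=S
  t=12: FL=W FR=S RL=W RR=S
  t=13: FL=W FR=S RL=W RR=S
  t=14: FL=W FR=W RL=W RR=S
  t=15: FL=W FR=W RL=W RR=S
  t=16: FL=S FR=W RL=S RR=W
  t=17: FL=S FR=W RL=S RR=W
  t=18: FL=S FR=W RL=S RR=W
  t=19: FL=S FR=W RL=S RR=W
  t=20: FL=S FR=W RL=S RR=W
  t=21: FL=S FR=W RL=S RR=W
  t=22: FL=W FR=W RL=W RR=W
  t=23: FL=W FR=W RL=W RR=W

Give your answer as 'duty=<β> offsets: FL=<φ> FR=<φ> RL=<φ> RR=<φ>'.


duty β = stance ticks per leg = 6
FL: stance ticks = 6; W→S at t=16 → φ=8
FR: stance ticks = 6; W→S at t=8 → φ=16
RL: stance ticks = 6; W→S at t=16 → φ=8
RR: stance ticks = 6; W→S at t=10 → φ=14

duty=6 offsets: FL=8 FR=16 RL=8 RR=14


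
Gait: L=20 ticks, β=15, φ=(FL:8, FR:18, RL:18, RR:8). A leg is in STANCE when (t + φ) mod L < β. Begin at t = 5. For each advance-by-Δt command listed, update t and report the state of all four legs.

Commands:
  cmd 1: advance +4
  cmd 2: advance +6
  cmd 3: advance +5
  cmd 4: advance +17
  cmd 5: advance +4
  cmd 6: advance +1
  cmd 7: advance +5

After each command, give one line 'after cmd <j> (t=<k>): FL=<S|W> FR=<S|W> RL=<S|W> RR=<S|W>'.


start t=5: FL=S FR=S RL=S RR=S
cmd 1: advance +4 → t=9, phase=(17,7,7,17) → FL=W FR=S RL=S RR=W
cmd 2: advance +6 → t=15, phase=(3,13,13,3) → FL=S FR=S RL=S RR=S
cmd 3: advance +5 → t=20, phase=(8,18,18,8) → FL=S FR=W RL=W RR=S
cmd 4: advance +17 → t=37, phase=(5,15,15,5) → FL=S FR=W RL=W RR=S
cmd 5: advance +4 → t=41, phase=(9,19,19,9) → FL=S FR=W RL=W RR=S
cmd 6: advance +1 → t=42, phase=(10,0,0,10) → FL=S FR=S RL=S RR=S
cmd 7: advance +5 → t=47, phase=(15,5,5,15) → FL=W FR=S RL=S RR=W

after cmd 1 (t=9): FL=W FR=S RL=S RR=W
after cmd 2 (t=15): FL=S FR=S RL=S RR=S
after cmd 3 (t=20): FL=S FR=W RL=W RR=S
after cmd 4 (t=37): FL=S FR=W RL=W RR=S
after cmd 5 (t=41): FL=S FR=W RL=W RR=S
after cmd 6 (t=42): FL=S FR=S RL=S RR=S
after cmd 7 (t=47): FL=W FR=S RL=S RR=W


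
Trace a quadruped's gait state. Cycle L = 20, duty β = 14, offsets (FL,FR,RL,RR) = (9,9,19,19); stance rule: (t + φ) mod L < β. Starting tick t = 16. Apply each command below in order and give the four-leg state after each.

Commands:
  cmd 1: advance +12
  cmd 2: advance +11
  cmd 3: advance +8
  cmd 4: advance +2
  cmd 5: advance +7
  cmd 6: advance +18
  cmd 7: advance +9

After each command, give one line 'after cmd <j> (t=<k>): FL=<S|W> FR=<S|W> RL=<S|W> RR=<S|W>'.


start t=16: FL=S FR=S RL=W RR=W
cmd 1: advance +12 → t=28, phase=(17,17,7,7) → FL=W FR=W RL=S RR=S
cmd 2: advance +11 → t=39, phase=(8,8,18,18) → FL=S FR=S RL=W RR=W
cmd 3: advance +8 → t=47, phase=(16,16,6,6) → FL=W FR=W RL=S RR=S
cmd 4: advance +2 → t=49, phase=(18,18,8,8) → FL=W FR=W RL=S RR=S
cmd 5: advance +7 → t=56, phase=(5,5,15,15) → FL=S FR=S RL=W RR=W
cmd 6: advance +18 → t=74, phase=(3,3,13,13) → FL=S FR=S RL=S RR=S
cmd 7: advance +9 → t=83, phase=(12,12,2,2) → FL=S FR=S RL=S RR=S

after cmd 1 (t=28): FL=W FR=W RL=S RR=S
after cmd 2 (t=39): FL=S FR=S RL=W RR=W
after cmd 3 (t=47): FL=W FR=W RL=S RR=S
after cmd 4 (t=49): FL=W FR=W RL=S RR=S
after cmd 5 (t=56): FL=S FR=S RL=W RR=W
after cmd 6 (t=74): FL=S FR=S RL=S RR=S
after cmd 7 (t=83): FL=S FR=S RL=S RR=S


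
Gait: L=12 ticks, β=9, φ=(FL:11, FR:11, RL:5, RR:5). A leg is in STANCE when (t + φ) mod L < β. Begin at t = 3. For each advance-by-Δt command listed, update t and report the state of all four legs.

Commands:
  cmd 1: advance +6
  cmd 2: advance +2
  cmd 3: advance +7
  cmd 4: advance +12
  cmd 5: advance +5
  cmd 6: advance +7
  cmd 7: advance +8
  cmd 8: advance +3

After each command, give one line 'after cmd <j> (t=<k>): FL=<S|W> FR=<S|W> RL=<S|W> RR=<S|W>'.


start t=3: FL=S FR=S RL=S RR=S
cmd 1: advance +6 → t=9, phase=(8,8,2,2) → FL=S FR=S RL=S RR=S
cmd 2: advance +2 → t=11, phase=(10,10,4,4) → FL=W FR=W RL=S RR=S
cmd 3: advance +7 → t=18, phase=(5,5,11,11) → FL=S FR=S RL=W RR=W
cmd 4: advance +12 → t=30, phase=(5,5,11,11) → FL=S FR=S RL=W RR=W
cmd 5: advance +5 → t=35, phase=(10,10,4,4) → FL=W FR=W RL=S RR=S
cmd 6: advance +7 → t=42, phase=(5,5,11,11) → FL=S FR=S RL=W RR=W
cmd 7: advance +8 → t=50, phase=(1,1,7,7) → FL=S FR=S RL=S RR=S
cmd 8: advance +3 → t=53, phase=(4,4,10,10) → FL=S FR=S RL=W RR=W

after cmd 1 (t=9): FL=S FR=S RL=S RR=S
after cmd 2 (t=11): FL=W FR=W RL=S RR=S
after cmd 3 (t=18): FL=S FR=S RL=W RR=W
after cmd 4 (t=30): FL=S FR=S RL=W RR=W
after cmd 5 (t=35): FL=W FR=W RL=S RR=S
after cmd 6 (t=42): FL=S FR=S RL=W RR=W
after cmd 7 (t=50): FL=S FR=S RL=S RR=S
after cmd 8 (t=53): FL=S FR=S RL=W RR=W


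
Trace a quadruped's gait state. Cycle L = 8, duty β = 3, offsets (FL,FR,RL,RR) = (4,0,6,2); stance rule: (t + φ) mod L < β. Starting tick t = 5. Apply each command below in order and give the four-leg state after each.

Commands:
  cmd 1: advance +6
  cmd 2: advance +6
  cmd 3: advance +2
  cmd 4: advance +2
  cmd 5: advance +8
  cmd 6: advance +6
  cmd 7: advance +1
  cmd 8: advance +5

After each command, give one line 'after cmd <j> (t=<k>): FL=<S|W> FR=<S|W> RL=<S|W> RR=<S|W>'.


after cmd 1 (t=11): FL=W FR=W RL=S RR=W
after cmd 2 (t=17): FL=W FR=S RL=W RR=W
after cmd 3 (t=19): FL=W FR=W RL=S RR=W
after cmd 4 (t=21): FL=S FR=W RL=W RR=W
after cmd 5 (t=29): FL=S FR=W RL=W RR=W
after cmd 6 (t=35): FL=W FR=W RL=S RR=W
after cmd 7 (t=36): FL=S FR=W RL=S RR=W
after cmd 8 (t=41): FL=W FR=S RL=W RR=W

start t=5: FL=S FR=W RL=W RR=W
cmd 1: advance +6 → t=11, phase=(7,3,1,5) → FL=W FR=W RL=S RR=W
cmd 2: advance +6 → t=17, phase=(5,1,7,3) → FL=W FR=S RL=W RR=W
cmd 3: advance +2 → t=19, phase=(7,3,1,5) → FL=W FR=W RL=S RR=W
cmd 4: advance +2 → t=21, phase=(1,5,3,7) → FL=S FR=W RL=W RR=W
cmd 5: advance +8 → t=29, phase=(1,5,3,7) → FL=S FR=W RL=W RR=W
cmd 6: advance +6 → t=35, phase=(7,3,1,5) → FL=W FR=W RL=S RR=W
cmd 7: advance +1 → t=36, phase=(0,4,2,6) → FL=S FR=W RL=S RR=W
cmd 8: advance +5 → t=41, phase=(5,1,7,3) → FL=W FR=S RL=W RR=W


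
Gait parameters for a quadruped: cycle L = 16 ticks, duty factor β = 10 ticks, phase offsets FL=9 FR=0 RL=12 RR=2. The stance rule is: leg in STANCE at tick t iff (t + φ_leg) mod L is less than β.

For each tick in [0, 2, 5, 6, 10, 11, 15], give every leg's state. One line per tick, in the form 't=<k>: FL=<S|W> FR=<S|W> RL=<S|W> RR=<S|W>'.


t=0: phase=(9,0,12,2) vs β=10 → FL=S FR=S RL=W RR=S
t=2: phase=(11,2,14,4) vs β=10 → FL=W FR=S RL=W RR=S
t=5: phase=(14,5,1,7) vs β=10 → FL=W FR=S RL=S RR=S
t=6: phase=(15,6,2,8) vs β=10 → FL=W FR=S RL=S RR=S
t=10: phase=(3,10,6,12) vs β=10 → FL=S FR=W RL=S RR=W
t=11: phase=(4,11,7,13) vs β=10 → FL=S FR=W RL=S RR=W
t=15: phase=(8,15,11,1) vs β=10 → FL=S FR=W RL=W RR=S

t=0: FL=S FR=S RL=W RR=S
t=2: FL=W FR=S RL=W RR=S
t=5: FL=W FR=S RL=S RR=S
t=6: FL=W FR=S RL=S RR=S
t=10: FL=S FR=W RL=S RR=W
t=11: FL=S FR=W RL=S RR=W
t=15: FL=S FR=W RL=W RR=S


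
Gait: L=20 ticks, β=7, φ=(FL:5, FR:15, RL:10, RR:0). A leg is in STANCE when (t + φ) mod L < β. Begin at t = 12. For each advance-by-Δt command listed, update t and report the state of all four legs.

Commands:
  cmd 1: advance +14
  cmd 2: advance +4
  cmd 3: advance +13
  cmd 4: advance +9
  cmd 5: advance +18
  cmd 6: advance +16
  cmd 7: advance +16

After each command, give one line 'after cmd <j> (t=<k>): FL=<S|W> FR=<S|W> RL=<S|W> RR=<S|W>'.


after cmd 1 (t=26): FL=W FR=S RL=W RR=S
after cmd 2 (t=30): FL=W FR=S RL=S RR=W
after cmd 3 (t=43): FL=W FR=W RL=W RR=S
after cmd 4 (t=52): FL=W FR=W RL=S RR=W
after cmd 5 (t=70): FL=W FR=S RL=S RR=W
after cmd 6 (t=86): FL=W FR=S RL=W RR=S
after cmd 7 (t=102): FL=W FR=W RL=W RR=S

start t=12: FL=W FR=W RL=S RR=W
cmd 1: advance +14 → t=26, phase=(11,1,16,6) → FL=W FR=S RL=W RR=S
cmd 2: advance +4 → t=30, phase=(15,5,0,10) → FL=W FR=S RL=S RR=W
cmd 3: advance +13 → t=43, phase=(8,18,13,3) → FL=W FR=W RL=W RR=S
cmd 4: advance +9 → t=52, phase=(17,7,2,12) → FL=W FR=W RL=S RR=W
cmd 5: advance +18 → t=70, phase=(15,5,0,10) → FL=W FR=S RL=S RR=W
cmd 6: advance +16 → t=86, phase=(11,1,16,6) → FL=W FR=S RL=W RR=S
cmd 7: advance +16 → t=102, phase=(7,17,12,2) → FL=W FR=W RL=W RR=S


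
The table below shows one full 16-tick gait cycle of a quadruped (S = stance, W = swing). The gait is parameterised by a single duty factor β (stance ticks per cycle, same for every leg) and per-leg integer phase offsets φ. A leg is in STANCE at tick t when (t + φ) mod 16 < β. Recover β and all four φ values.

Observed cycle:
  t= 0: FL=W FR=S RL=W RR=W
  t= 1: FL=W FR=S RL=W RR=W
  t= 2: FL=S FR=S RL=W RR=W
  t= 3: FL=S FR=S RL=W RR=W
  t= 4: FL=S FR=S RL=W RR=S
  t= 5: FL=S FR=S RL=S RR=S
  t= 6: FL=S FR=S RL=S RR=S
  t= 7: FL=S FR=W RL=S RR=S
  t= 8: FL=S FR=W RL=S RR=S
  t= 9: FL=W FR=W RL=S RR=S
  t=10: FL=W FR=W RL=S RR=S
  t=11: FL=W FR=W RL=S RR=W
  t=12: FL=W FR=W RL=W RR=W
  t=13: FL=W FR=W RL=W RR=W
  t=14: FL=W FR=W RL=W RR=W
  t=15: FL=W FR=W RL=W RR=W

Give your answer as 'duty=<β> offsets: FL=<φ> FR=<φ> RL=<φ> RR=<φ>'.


duty=7 offsets: FL=14 FR=0 RL=11 RR=12

duty β = stance ticks per leg = 7
FL: stance ticks = 7; W→S at t=2 → φ=14
FR: stance ticks = 7; W→S at t=0 → φ=0
RL: stance ticks = 7; W→S at t=5 → φ=11
RR: stance ticks = 7; W→S at t=4 → φ=12


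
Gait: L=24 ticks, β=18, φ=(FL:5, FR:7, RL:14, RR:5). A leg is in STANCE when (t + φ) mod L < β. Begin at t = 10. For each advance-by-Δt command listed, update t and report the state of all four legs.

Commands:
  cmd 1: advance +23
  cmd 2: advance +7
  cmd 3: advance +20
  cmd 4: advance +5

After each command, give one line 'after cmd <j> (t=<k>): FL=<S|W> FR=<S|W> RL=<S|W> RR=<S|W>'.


start t=10: FL=S FR=S RL=S RR=S
cmd 1: advance +23 → t=33, phase=(14,16,23,14) → FL=S FR=S RL=W RR=S
cmd 2: advance +7 → t=40, phase=(21,23,6,21) → FL=W FR=W RL=S RR=W
cmd 3: advance +20 → t=60, phase=(17,19,2,17) → FL=S FR=W RL=S RR=S
cmd 4: advance +5 → t=65, phase=(22,0,7,22) → FL=W FR=S RL=S RR=W

after cmd 1 (t=33): FL=S FR=S RL=W RR=S
after cmd 2 (t=40): FL=W FR=W RL=S RR=W
after cmd 3 (t=60): FL=S FR=W RL=S RR=S
after cmd 4 (t=65): FL=W FR=S RL=S RR=W


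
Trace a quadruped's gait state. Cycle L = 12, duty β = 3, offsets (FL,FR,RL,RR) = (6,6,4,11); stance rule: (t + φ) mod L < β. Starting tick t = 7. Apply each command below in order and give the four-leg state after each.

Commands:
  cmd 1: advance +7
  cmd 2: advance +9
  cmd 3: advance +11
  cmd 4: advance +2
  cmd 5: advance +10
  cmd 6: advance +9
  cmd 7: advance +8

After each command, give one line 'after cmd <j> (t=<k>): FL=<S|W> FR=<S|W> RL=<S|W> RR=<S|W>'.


start t=7: FL=S FR=S RL=W RR=W
cmd 1: advance +7 → t=14, phase=(8,8,6,1) → FL=W FR=W RL=W RR=S
cmd 2: advance +9 → t=23, phase=(5,5,3,10) → FL=W FR=W RL=W RR=W
cmd 3: advance +11 → t=34, phase=(4,4,2,9) → FL=W FR=W RL=S RR=W
cmd 4: advance +2 → t=36, phase=(6,6,4,11) → FL=W FR=W RL=W RR=W
cmd 5: advance +10 → t=46, phase=(4,4,2,9) → FL=W FR=W RL=S RR=W
cmd 6: advance +9 → t=55, phase=(1,1,11,6) → FL=S FR=S RL=W RR=W
cmd 7: advance +8 → t=63, phase=(9,9,7,2) → FL=W FR=W RL=W RR=S

after cmd 1 (t=14): FL=W FR=W RL=W RR=S
after cmd 2 (t=23): FL=W FR=W RL=W RR=W
after cmd 3 (t=34): FL=W FR=W RL=S RR=W
after cmd 4 (t=36): FL=W FR=W RL=W RR=W
after cmd 5 (t=46): FL=W FR=W RL=S RR=W
after cmd 6 (t=55): FL=S FR=S RL=W RR=W
after cmd 7 (t=63): FL=W FR=W RL=W RR=S


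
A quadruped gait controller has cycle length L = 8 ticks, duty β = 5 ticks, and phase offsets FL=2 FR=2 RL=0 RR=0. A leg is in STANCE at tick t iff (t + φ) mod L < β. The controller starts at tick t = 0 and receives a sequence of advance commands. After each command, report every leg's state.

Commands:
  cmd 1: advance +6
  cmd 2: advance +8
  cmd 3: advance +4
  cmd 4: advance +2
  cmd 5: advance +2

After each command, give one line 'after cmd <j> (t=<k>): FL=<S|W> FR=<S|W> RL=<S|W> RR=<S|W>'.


start t=0: FL=S FR=S RL=S RR=S
cmd 1: advance +6 → t=6, phase=(0,0,6,6) → FL=S FR=S RL=W RR=W
cmd 2: advance +8 → t=14, phase=(0,0,6,6) → FL=S FR=S RL=W RR=W
cmd 3: advance +4 → t=18, phase=(4,4,2,2) → FL=S FR=S RL=S RR=S
cmd 4: advance +2 → t=20, phase=(6,6,4,4) → FL=W FR=W RL=S RR=S
cmd 5: advance +2 → t=22, phase=(0,0,6,6) → FL=S FR=S RL=W RR=W

after cmd 1 (t=6): FL=S FR=S RL=W RR=W
after cmd 2 (t=14): FL=S FR=S RL=W RR=W
after cmd 3 (t=18): FL=S FR=S RL=S RR=S
after cmd 4 (t=20): FL=W FR=W RL=S RR=S
after cmd 5 (t=22): FL=S FR=S RL=W RR=W


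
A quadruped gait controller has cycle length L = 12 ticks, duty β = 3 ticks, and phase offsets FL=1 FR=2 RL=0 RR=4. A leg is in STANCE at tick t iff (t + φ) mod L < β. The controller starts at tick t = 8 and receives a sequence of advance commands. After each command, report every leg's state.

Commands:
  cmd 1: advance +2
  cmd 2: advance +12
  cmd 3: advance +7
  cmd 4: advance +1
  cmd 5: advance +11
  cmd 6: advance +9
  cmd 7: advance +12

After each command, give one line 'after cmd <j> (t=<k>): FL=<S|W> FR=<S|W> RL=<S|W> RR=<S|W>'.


after cmd 1 (t=10): FL=W FR=S RL=W RR=S
after cmd 2 (t=22): FL=W FR=S RL=W RR=S
after cmd 3 (t=29): FL=W FR=W RL=W RR=W
after cmd 4 (t=30): FL=W FR=W RL=W RR=W
after cmd 5 (t=41): FL=W FR=W RL=W RR=W
after cmd 6 (t=50): FL=W FR=W RL=S RR=W
after cmd 7 (t=62): FL=W FR=W RL=S RR=W

start t=8: FL=W FR=W RL=W RR=S
cmd 1: advance +2 → t=10, phase=(11,0,10,2) → FL=W FR=S RL=W RR=S
cmd 2: advance +12 → t=22, phase=(11,0,10,2) → FL=W FR=S RL=W RR=S
cmd 3: advance +7 → t=29, phase=(6,7,5,9) → FL=W FR=W RL=W RR=W
cmd 4: advance +1 → t=30, phase=(7,8,6,10) → FL=W FR=W RL=W RR=W
cmd 5: advance +11 → t=41, phase=(6,7,5,9) → FL=W FR=W RL=W RR=W
cmd 6: advance +9 → t=50, phase=(3,4,2,6) → FL=W FR=W RL=S RR=W
cmd 7: advance +12 → t=62, phase=(3,4,2,6) → FL=W FR=W RL=S RR=W


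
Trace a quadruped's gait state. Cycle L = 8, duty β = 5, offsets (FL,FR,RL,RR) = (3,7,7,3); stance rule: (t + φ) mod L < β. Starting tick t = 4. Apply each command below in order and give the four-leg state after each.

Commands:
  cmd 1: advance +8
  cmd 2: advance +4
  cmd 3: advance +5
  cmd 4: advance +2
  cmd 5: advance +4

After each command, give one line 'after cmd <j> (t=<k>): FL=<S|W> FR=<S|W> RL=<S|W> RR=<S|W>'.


after cmd 1 (t=12): FL=W FR=S RL=S RR=W
after cmd 2 (t=16): FL=S FR=W RL=W RR=S
after cmd 3 (t=21): FL=S FR=S RL=S RR=S
after cmd 4 (t=23): FL=S FR=W RL=W RR=S
after cmd 5 (t=27): FL=W FR=S RL=S RR=W

start t=4: FL=W FR=S RL=S RR=W
cmd 1: advance +8 → t=12, phase=(7,3,3,7) → FL=W FR=S RL=S RR=W
cmd 2: advance +4 → t=16, phase=(3,7,7,3) → FL=S FR=W RL=W RR=S
cmd 3: advance +5 → t=21, phase=(0,4,4,0) → FL=S FR=S RL=S RR=S
cmd 4: advance +2 → t=23, phase=(2,6,6,2) → FL=S FR=W RL=W RR=S
cmd 5: advance +4 → t=27, phase=(6,2,2,6) → FL=W FR=S RL=S RR=W


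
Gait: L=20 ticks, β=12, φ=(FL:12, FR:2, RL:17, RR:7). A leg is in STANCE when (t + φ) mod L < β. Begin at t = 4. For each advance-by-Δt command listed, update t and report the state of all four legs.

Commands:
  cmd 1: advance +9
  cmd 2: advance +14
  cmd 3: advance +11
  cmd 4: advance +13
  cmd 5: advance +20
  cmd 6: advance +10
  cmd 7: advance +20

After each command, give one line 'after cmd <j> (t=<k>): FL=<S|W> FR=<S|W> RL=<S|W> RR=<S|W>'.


after cmd 1 (t=13): FL=S FR=W RL=S RR=S
after cmd 2 (t=27): FL=W FR=S RL=S RR=W
after cmd 3 (t=38): FL=S FR=S RL=W RR=S
after cmd 4 (t=51): FL=S FR=W RL=S RR=W
after cmd 5 (t=71): FL=S FR=W RL=S RR=W
after cmd 6 (t=81): FL=W FR=S RL=W RR=S
after cmd 7 (t=101): FL=W FR=S RL=W RR=S

start t=4: FL=W FR=S RL=S RR=S
cmd 1: advance +9 → t=13, phase=(5,15,10,0) → FL=S FR=W RL=S RR=S
cmd 2: advance +14 → t=27, phase=(19,9,4,14) → FL=W FR=S RL=S RR=W
cmd 3: advance +11 → t=38, phase=(10,0,15,5) → FL=S FR=S RL=W RR=S
cmd 4: advance +13 → t=51, phase=(3,13,8,18) → FL=S FR=W RL=S RR=W
cmd 5: advance +20 → t=71, phase=(3,13,8,18) → FL=S FR=W RL=S RR=W
cmd 6: advance +10 → t=81, phase=(13,3,18,8) → FL=W FR=S RL=W RR=S
cmd 7: advance +20 → t=101, phase=(13,3,18,8) → FL=W FR=S RL=W RR=S


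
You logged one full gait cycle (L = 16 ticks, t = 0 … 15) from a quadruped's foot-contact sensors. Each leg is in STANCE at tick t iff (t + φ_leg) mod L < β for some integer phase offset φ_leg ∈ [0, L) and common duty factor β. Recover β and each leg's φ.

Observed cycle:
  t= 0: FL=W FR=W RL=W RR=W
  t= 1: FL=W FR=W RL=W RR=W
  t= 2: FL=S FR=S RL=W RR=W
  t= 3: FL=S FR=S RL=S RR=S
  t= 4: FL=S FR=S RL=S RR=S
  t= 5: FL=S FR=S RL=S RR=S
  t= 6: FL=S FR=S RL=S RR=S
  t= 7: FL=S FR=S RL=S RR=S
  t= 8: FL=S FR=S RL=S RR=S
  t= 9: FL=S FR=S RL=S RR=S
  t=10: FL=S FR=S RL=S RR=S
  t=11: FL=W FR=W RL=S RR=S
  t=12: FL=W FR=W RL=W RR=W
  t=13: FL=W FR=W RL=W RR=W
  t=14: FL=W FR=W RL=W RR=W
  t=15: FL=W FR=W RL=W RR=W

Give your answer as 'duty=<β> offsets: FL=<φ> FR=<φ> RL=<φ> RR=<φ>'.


duty β = stance ticks per leg = 9
FL: stance ticks = 9; W→S at t=2 → φ=14
FR: stance ticks = 9; W→S at t=2 → φ=14
RL: stance ticks = 9; W→S at t=3 → φ=13
RR: stance ticks = 9; W→S at t=3 → φ=13

duty=9 offsets: FL=14 FR=14 RL=13 RR=13


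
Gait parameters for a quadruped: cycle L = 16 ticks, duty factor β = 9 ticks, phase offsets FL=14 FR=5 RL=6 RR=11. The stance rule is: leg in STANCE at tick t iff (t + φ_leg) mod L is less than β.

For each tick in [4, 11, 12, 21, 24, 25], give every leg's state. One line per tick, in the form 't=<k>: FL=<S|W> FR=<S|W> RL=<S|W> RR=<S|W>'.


t=4: phase=(2,9,10,15) vs β=9 → FL=S FR=W RL=W RR=W
t=11: phase=(9,0,1,6) vs β=9 → FL=W FR=S RL=S RR=S
t=12: phase=(10,1,2,7) vs β=9 → FL=W FR=S RL=S RR=S
t=21: phase=(3,10,11,0) vs β=9 → FL=S FR=W RL=W RR=S
t=24: phase=(6,13,14,3) vs β=9 → FL=S FR=W RL=W RR=S
t=25: phase=(7,14,15,4) vs β=9 → FL=S FR=W RL=W RR=S

t=4: FL=S FR=W RL=W RR=W
t=11: FL=W FR=S RL=S RR=S
t=12: FL=W FR=S RL=S RR=S
t=21: FL=S FR=W RL=W RR=S
t=24: FL=S FR=W RL=W RR=S
t=25: FL=S FR=W RL=W RR=S


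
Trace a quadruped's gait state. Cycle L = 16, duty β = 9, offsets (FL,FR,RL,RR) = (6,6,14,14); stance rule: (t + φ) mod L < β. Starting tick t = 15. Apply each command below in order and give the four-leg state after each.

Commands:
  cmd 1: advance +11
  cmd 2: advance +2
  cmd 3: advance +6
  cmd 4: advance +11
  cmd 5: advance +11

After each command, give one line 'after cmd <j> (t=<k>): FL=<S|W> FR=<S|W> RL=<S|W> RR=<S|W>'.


after cmd 1 (t=26): FL=S FR=S RL=S RR=S
after cmd 2 (t=28): FL=S FR=S RL=W RR=W
after cmd 3 (t=34): FL=S FR=S RL=S RR=S
after cmd 4 (t=45): FL=S FR=S RL=W RR=W
after cmd 5 (t=56): FL=W FR=W RL=S RR=S

start t=15: FL=S FR=S RL=W RR=W
cmd 1: advance +11 → t=26, phase=(0,0,8,8) → FL=S FR=S RL=S RR=S
cmd 2: advance +2 → t=28, phase=(2,2,10,10) → FL=S FR=S RL=W RR=W
cmd 3: advance +6 → t=34, phase=(8,8,0,0) → FL=S FR=S RL=S RR=S
cmd 4: advance +11 → t=45, phase=(3,3,11,11) → FL=S FR=S RL=W RR=W
cmd 5: advance +11 → t=56, phase=(14,14,6,6) → FL=W FR=W RL=S RR=S


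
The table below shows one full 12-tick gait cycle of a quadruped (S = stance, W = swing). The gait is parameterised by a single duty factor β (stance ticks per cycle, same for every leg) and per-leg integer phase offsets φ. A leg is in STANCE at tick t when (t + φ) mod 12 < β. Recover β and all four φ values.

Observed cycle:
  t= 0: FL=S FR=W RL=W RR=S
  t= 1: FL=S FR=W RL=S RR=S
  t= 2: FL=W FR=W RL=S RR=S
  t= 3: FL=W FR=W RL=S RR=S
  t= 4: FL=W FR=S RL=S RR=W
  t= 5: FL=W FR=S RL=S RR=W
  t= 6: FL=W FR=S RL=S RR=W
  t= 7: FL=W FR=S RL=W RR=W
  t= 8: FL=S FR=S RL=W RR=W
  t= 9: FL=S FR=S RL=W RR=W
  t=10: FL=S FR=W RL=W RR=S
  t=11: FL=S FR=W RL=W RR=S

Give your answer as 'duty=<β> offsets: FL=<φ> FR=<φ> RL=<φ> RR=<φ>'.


duty=6 offsets: FL=4 FR=8 RL=11 RR=2

duty β = stance ticks per leg = 6
FL: stance ticks = 6; W→S at t=8 → φ=4
FR: stance ticks = 6; W→S at t=4 → φ=8
RL: stance ticks = 6; W→S at t=1 → φ=11
RR: stance ticks = 6; W→S at t=10 → φ=2


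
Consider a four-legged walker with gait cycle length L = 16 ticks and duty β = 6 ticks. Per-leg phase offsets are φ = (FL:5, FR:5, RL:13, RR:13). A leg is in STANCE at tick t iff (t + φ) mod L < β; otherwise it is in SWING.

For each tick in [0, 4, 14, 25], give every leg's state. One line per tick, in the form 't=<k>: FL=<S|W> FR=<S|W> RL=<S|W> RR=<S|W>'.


t=0: FL=S FR=S RL=W RR=W
t=4: FL=W FR=W RL=S RR=S
t=14: FL=S FR=S RL=W RR=W
t=25: FL=W FR=W RL=W RR=W

t=0: phase=(5,5,13,13) vs β=6 → FL=S FR=S RL=W RR=W
t=4: phase=(9,9,1,1) vs β=6 → FL=W FR=W RL=S RR=S
t=14: phase=(3,3,11,11) vs β=6 → FL=S FR=S RL=W RR=W
t=25: phase=(14,14,6,6) vs β=6 → FL=W FR=W RL=W RR=W


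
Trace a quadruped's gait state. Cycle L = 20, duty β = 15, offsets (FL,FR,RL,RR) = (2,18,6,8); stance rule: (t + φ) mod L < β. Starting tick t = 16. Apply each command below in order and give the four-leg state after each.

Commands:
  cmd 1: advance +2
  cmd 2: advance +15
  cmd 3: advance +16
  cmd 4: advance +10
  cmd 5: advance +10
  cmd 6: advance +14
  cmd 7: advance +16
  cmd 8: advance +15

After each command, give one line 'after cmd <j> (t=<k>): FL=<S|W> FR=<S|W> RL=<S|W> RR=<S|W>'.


after cmd 1 (t=18): FL=S FR=W RL=S RR=S
after cmd 2 (t=33): FL=W FR=S RL=W RR=S
after cmd 3 (t=49): FL=S FR=S RL=W RR=W
after cmd 4 (t=59): FL=S FR=W RL=S RR=S
after cmd 5 (t=69): FL=S FR=S RL=W RR=W
after cmd 6 (t=83): FL=S FR=S RL=S RR=S
after cmd 7 (t=99): FL=S FR=W RL=S RR=S
after cmd 8 (t=114): FL=W FR=S RL=S RR=S

start t=16: FL=W FR=S RL=S RR=S
cmd 1: advance +2 → t=18, phase=(0,16,4,6) → FL=S FR=W RL=S RR=S
cmd 2: advance +15 → t=33, phase=(15,11,19,1) → FL=W FR=S RL=W RR=S
cmd 3: advance +16 → t=49, phase=(11,7,15,17) → FL=S FR=S RL=W RR=W
cmd 4: advance +10 → t=59, phase=(1,17,5,7) → FL=S FR=W RL=S RR=S
cmd 5: advance +10 → t=69, phase=(11,7,15,17) → FL=S FR=S RL=W RR=W
cmd 6: advance +14 → t=83, phase=(5,1,9,11) → FL=S FR=S RL=S RR=S
cmd 7: advance +16 → t=99, phase=(1,17,5,7) → FL=S FR=W RL=S RR=S
cmd 8: advance +15 → t=114, phase=(16,12,0,2) → FL=W FR=S RL=S RR=S


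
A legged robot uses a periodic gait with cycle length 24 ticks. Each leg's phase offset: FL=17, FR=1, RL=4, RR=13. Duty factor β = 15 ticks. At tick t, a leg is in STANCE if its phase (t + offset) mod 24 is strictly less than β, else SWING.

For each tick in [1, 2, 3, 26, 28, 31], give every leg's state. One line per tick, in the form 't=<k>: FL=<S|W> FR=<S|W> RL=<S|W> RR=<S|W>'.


t=1: FL=W FR=S RL=S RR=S
t=2: FL=W FR=S RL=S RR=W
t=3: FL=W FR=S RL=S RR=W
t=26: FL=W FR=S RL=S RR=W
t=28: FL=W FR=S RL=S RR=W
t=31: FL=S FR=S RL=S RR=W

t=1: phase=(18,2,5,14) vs β=15 → FL=W FR=S RL=S RR=S
t=2: phase=(19,3,6,15) vs β=15 → FL=W FR=S RL=S RR=W
t=3: phase=(20,4,7,16) vs β=15 → FL=W FR=S RL=S RR=W
t=26: phase=(19,3,6,15) vs β=15 → FL=W FR=S RL=S RR=W
t=28: phase=(21,5,8,17) vs β=15 → FL=W FR=S RL=S RR=W
t=31: phase=(0,8,11,20) vs β=15 → FL=S FR=S RL=S RR=W


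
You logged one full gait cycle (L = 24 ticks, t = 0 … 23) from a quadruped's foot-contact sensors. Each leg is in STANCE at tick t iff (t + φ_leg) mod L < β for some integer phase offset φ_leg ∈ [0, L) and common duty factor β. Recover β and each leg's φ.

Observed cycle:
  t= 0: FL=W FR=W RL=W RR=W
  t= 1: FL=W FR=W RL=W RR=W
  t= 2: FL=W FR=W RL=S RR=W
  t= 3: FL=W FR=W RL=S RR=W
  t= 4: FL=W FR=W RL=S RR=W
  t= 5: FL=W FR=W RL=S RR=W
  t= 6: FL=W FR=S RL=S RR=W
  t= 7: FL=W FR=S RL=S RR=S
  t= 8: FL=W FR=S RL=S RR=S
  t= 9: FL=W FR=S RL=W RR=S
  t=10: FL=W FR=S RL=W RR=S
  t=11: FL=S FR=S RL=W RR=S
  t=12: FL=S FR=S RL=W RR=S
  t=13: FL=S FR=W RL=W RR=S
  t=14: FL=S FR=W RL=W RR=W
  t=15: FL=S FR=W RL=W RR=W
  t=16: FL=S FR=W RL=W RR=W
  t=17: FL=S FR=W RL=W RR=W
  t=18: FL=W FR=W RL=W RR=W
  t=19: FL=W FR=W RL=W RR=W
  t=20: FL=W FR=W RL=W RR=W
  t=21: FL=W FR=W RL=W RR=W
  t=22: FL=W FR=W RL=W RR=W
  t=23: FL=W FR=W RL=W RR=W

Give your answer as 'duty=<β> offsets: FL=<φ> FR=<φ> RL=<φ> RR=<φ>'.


duty=7 offsets: FL=13 FR=18 RL=22 RR=17

duty β = stance ticks per leg = 7
FL: stance ticks = 7; W→S at t=11 → φ=13
FR: stance ticks = 7; W→S at t=6 → φ=18
RL: stance ticks = 7; W→S at t=2 → φ=22
RR: stance ticks = 7; W→S at t=7 → φ=17


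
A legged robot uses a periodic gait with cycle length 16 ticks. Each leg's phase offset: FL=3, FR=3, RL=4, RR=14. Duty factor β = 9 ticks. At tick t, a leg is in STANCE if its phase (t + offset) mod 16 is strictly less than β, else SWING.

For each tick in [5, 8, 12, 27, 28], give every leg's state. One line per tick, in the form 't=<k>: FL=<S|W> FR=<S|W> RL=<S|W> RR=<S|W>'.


t=5: FL=S FR=S RL=W RR=S
t=8: FL=W FR=W RL=W RR=S
t=12: FL=W FR=W RL=S RR=W
t=27: FL=W FR=W RL=W RR=W
t=28: FL=W FR=W RL=S RR=W

t=5: phase=(8,8,9,3) vs β=9 → FL=S FR=S RL=W RR=S
t=8: phase=(11,11,12,6) vs β=9 → FL=W FR=W RL=W RR=S
t=12: phase=(15,15,0,10) vs β=9 → FL=W FR=W RL=S RR=W
t=27: phase=(14,14,15,9) vs β=9 → FL=W FR=W RL=W RR=W
t=28: phase=(15,15,0,10) vs β=9 → FL=W FR=W RL=S RR=W


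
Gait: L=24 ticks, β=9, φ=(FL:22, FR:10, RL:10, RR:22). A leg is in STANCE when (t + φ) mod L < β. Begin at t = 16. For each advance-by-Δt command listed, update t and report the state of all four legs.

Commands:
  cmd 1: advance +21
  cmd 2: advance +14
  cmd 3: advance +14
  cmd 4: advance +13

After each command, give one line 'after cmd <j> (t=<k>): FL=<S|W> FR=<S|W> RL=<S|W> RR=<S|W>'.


start t=16: FL=W FR=S RL=S RR=W
cmd 1: advance +21 → t=37, phase=(11,23,23,11) → FL=W FR=W RL=W RR=W
cmd 2: advance +14 → t=51, phase=(1,13,13,1) → FL=S FR=W RL=W RR=S
cmd 3: advance +14 → t=65, phase=(15,3,3,15) → FL=W FR=S RL=S RR=W
cmd 4: advance +13 → t=78, phase=(4,16,16,4) → FL=S FR=W RL=W RR=S

after cmd 1 (t=37): FL=W FR=W RL=W RR=W
after cmd 2 (t=51): FL=S FR=W RL=W RR=S
after cmd 3 (t=65): FL=W FR=S RL=S RR=W
after cmd 4 (t=78): FL=S FR=W RL=W RR=S


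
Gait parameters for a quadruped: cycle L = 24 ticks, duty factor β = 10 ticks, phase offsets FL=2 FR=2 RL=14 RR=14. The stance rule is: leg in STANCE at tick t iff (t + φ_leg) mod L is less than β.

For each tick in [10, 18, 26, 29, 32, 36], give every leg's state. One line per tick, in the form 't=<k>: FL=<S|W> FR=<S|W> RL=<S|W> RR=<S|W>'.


t=10: FL=W FR=W RL=S RR=S
t=18: FL=W FR=W RL=S RR=S
t=26: FL=S FR=S RL=W RR=W
t=29: FL=S FR=S RL=W RR=W
t=32: FL=W FR=W RL=W RR=W
t=36: FL=W FR=W RL=S RR=S

t=10: phase=(12,12,0,0) vs β=10 → FL=W FR=W RL=S RR=S
t=18: phase=(20,20,8,8) vs β=10 → FL=W FR=W RL=S RR=S
t=26: phase=(4,4,16,16) vs β=10 → FL=S FR=S RL=W RR=W
t=29: phase=(7,7,19,19) vs β=10 → FL=S FR=S RL=W RR=W
t=32: phase=(10,10,22,22) vs β=10 → FL=W FR=W RL=W RR=W
t=36: phase=(14,14,2,2) vs β=10 → FL=W FR=W RL=S RR=S


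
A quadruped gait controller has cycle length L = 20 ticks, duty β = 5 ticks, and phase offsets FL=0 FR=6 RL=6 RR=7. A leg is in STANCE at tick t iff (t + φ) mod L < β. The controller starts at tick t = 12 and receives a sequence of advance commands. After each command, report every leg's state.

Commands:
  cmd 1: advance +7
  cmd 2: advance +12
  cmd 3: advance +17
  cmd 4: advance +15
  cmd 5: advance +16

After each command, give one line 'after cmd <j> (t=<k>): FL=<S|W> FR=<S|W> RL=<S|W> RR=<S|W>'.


start t=12: FL=W FR=W RL=W RR=W
cmd 1: advance +7 → t=19, phase=(19,5,5,6) → FL=W FR=W RL=W RR=W
cmd 2: advance +12 → t=31, phase=(11,17,17,18) → FL=W FR=W RL=W RR=W
cmd 3: advance +17 → t=48, phase=(8,14,14,15) → FL=W FR=W RL=W RR=W
cmd 4: advance +15 → t=63, phase=(3,9,9,10) → FL=S FR=W RL=W RR=W
cmd 5: advance +16 → t=79, phase=(19,5,5,6) → FL=W FR=W RL=W RR=W

after cmd 1 (t=19): FL=W FR=W RL=W RR=W
after cmd 2 (t=31): FL=W FR=W RL=W RR=W
after cmd 3 (t=48): FL=W FR=W RL=W RR=W
after cmd 4 (t=63): FL=S FR=W RL=W RR=W
after cmd 5 (t=79): FL=W FR=W RL=W RR=W


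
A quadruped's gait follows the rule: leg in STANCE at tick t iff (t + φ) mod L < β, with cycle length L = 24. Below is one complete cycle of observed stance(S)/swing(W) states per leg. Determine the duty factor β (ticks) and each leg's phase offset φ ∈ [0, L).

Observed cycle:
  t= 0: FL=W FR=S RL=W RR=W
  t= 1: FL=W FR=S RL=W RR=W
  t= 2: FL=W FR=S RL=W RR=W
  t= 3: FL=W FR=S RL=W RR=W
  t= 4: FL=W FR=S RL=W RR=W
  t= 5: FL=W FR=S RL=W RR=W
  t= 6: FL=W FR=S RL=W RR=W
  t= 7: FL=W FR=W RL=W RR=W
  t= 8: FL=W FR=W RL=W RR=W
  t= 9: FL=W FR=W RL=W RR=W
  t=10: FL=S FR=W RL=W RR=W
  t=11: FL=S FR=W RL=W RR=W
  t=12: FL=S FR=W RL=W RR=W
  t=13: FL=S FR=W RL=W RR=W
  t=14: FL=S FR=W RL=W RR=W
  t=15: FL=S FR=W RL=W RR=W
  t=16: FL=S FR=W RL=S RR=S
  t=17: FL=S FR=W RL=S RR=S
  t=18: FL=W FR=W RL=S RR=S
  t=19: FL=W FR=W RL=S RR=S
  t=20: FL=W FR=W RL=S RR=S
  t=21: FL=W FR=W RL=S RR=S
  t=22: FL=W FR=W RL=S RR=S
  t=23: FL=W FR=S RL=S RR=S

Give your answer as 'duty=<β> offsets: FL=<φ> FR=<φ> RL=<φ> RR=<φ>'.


duty β = stance ticks per leg = 8
FL: stance ticks = 8; W→S at t=10 → φ=14
FR: stance ticks = 8; W→S at t=23 → φ=1
RL: stance ticks = 8; W→S at t=16 → φ=8
RR: stance ticks = 8; W→S at t=16 → φ=8

duty=8 offsets: FL=14 FR=1 RL=8 RR=8


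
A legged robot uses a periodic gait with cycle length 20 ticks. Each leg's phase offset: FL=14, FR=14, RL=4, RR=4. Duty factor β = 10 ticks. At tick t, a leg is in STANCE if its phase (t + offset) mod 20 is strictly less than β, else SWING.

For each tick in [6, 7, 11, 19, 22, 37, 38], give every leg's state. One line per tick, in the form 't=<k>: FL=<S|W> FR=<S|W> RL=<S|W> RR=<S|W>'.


t=6: phase=(0,0,10,10) vs β=10 → FL=S FR=S RL=W RR=W
t=7: phase=(1,1,11,11) vs β=10 → FL=S FR=S RL=W RR=W
t=11: phase=(5,5,15,15) vs β=10 → FL=S FR=S RL=W RR=W
t=19: phase=(13,13,3,3) vs β=10 → FL=W FR=W RL=S RR=S
t=22: phase=(16,16,6,6) vs β=10 → FL=W FR=W RL=S RR=S
t=37: phase=(11,11,1,1) vs β=10 → FL=W FR=W RL=S RR=S
t=38: phase=(12,12,2,2) vs β=10 → FL=W FR=W RL=S RR=S

t=6: FL=S FR=S RL=W RR=W
t=7: FL=S FR=S RL=W RR=W
t=11: FL=S FR=S RL=W RR=W
t=19: FL=W FR=W RL=S RR=S
t=22: FL=W FR=W RL=S RR=S
t=37: FL=W FR=W RL=S RR=S
t=38: FL=W FR=W RL=S RR=S


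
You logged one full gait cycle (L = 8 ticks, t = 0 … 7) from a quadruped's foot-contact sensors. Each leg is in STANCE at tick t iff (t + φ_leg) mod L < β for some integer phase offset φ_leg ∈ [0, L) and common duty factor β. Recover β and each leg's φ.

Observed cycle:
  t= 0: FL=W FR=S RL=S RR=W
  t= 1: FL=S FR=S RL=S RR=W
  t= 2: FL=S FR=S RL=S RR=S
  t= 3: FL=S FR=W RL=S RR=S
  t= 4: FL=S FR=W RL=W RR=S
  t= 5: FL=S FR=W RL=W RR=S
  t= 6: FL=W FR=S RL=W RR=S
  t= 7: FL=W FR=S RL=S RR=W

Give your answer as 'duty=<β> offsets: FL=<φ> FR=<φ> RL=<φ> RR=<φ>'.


duty β = stance ticks per leg = 5
FL: stance ticks = 5; W→S at t=1 → φ=7
FR: stance ticks = 5; W→S at t=6 → φ=2
RL: stance ticks = 5; W→S at t=7 → φ=1
RR: stance ticks = 5; W→S at t=2 → φ=6

duty=5 offsets: FL=7 FR=2 RL=1 RR=6


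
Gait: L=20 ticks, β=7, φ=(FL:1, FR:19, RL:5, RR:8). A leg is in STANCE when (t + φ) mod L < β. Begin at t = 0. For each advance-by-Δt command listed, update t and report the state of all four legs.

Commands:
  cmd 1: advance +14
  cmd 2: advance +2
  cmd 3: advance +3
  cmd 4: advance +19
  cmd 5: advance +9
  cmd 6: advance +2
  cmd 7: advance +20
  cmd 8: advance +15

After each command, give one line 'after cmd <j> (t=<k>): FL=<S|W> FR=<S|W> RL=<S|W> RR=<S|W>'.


after cmd 1 (t=14): FL=W FR=W RL=W RR=S
after cmd 2 (t=16): FL=W FR=W RL=S RR=S
after cmd 3 (t=19): FL=S FR=W RL=S RR=W
after cmd 4 (t=38): FL=W FR=W RL=S RR=S
after cmd 5 (t=47): FL=W FR=S RL=W RR=W
after cmd 6 (t=49): FL=W FR=W RL=W RR=W
after cmd 7 (t=69): FL=W FR=W RL=W RR=W
after cmd 8 (t=84): FL=S FR=S RL=W RR=W

start t=0: FL=S FR=W RL=S RR=W
cmd 1: advance +14 → t=14, phase=(15,13,19,2) → FL=W FR=W RL=W RR=S
cmd 2: advance +2 → t=16, phase=(17,15,1,4) → FL=W FR=W RL=S RR=S
cmd 3: advance +3 → t=19, phase=(0,18,4,7) → FL=S FR=W RL=S RR=W
cmd 4: advance +19 → t=38, phase=(19,17,3,6) → FL=W FR=W RL=S RR=S
cmd 5: advance +9 → t=47, phase=(8,6,12,15) → FL=W FR=S RL=W RR=W
cmd 6: advance +2 → t=49, phase=(10,8,14,17) → FL=W FR=W RL=W RR=W
cmd 7: advance +20 → t=69, phase=(10,8,14,17) → FL=W FR=W RL=W RR=W
cmd 8: advance +15 → t=84, phase=(5,3,9,12) → FL=S FR=S RL=W RR=W


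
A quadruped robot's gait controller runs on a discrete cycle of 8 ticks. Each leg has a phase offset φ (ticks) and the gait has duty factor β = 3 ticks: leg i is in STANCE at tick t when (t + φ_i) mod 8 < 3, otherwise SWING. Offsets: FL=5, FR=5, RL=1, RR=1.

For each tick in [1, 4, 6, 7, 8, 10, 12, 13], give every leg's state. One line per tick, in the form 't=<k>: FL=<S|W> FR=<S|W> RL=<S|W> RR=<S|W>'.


t=1: phase=(6,6,2,2) vs β=3 → FL=W FR=W RL=S RR=S
t=4: phase=(1,1,5,5) vs β=3 → FL=S FR=S RL=W RR=W
t=6: phase=(3,3,7,7) vs β=3 → FL=W FR=W RL=W RR=W
t=7: phase=(4,4,0,0) vs β=3 → FL=W FR=W RL=S RR=S
t=8: phase=(5,5,1,1) vs β=3 → FL=W FR=W RL=S RR=S
t=10: phase=(7,7,3,3) vs β=3 → FL=W FR=W RL=W RR=W
t=12: phase=(1,1,5,5) vs β=3 → FL=S FR=S RL=W RR=W
t=13: phase=(2,2,6,6) vs β=3 → FL=S FR=S RL=W RR=W

t=1: FL=W FR=W RL=S RR=S
t=4: FL=S FR=S RL=W RR=W
t=6: FL=W FR=W RL=W RR=W
t=7: FL=W FR=W RL=S RR=S
t=8: FL=W FR=W RL=S RR=S
t=10: FL=W FR=W RL=W RR=W
t=12: FL=S FR=S RL=W RR=W
t=13: FL=S FR=S RL=W RR=W


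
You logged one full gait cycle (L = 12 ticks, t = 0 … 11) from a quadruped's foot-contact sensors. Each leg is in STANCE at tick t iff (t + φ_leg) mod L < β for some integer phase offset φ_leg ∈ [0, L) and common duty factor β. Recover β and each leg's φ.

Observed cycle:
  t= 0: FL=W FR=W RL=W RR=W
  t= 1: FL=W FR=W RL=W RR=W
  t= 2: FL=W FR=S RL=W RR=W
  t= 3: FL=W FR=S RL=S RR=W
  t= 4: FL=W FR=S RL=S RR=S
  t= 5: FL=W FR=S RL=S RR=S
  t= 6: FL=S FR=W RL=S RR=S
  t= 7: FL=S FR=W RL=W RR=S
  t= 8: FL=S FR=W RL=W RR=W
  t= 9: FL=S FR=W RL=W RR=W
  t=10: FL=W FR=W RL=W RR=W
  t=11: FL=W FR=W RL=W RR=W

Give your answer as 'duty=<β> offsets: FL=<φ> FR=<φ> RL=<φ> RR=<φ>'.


duty β = stance ticks per leg = 4
FL: stance ticks = 4; W→S at t=6 → φ=6
FR: stance ticks = 4; W→S at t=2 → φ=10
RL: stance ticks = 4; W→S at t=3 → φ=9
RR: stance ticks = 4; W→S at t=4 → φ=8

duty=4 offsets: FL=6 FR=10 RL=9 RR=8


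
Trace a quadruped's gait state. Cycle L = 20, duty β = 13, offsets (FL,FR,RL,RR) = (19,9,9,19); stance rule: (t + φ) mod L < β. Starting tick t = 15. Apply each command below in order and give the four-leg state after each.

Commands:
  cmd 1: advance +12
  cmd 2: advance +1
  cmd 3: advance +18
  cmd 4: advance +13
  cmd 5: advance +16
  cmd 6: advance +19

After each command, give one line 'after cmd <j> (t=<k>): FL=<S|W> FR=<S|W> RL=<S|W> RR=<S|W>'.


after cmd 1 (t=27): FL=S FR=W RL=W RR=S
after cmd 2 (t=28): FL=S FR=W RL=W RR=S
after cmd 3 (t=46): FL=S FR=W RL=W RR=S
after cmd 4 (t=59): FL=W FR=S RL=S RR=W
after cmd 5 (t=75): FL=W FR=S RL=S RR=W
after cmd 6 (t=94): FL=W FR=S RL=S RR=W

start t=15: FL=W FR=S RL=S RR=W
cmd 1: advance +12 → t=27, phase=(6,16,16,6) → FL=S FR=W RL=W RR=S
cmd 2: advance +1 → t=28, phase=(7,17,17,7) → FL=S FR=W RL=W RR=S
cmd 3: advance +18 → t=46, phase=(5,15,15,5) → FL=S FR=W RL=W RR=S
cmd 4: advance +13 → t=59, phase=(18,8,8,18) → FL=W FR=S RL=S RR=W
cmd 5: advance +16 → t=75, phase=(14,4,4,14) → FL=W FR=S RL=S RR=W
cmd 6: advance +19 → t=94, phase=(13,3,3,13) → FL=W FR=S RL=S RR=W


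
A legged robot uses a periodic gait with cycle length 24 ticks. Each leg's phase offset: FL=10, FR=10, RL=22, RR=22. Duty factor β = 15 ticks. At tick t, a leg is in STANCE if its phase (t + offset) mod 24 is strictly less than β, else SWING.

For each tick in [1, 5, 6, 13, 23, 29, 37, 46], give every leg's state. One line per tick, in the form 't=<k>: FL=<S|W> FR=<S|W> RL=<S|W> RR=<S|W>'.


t=1: FL=S FR=S RL=W RR=W
t=5: FL=W FR=W RL=S RR=S
t=6: FL=W FR=W RL=S RR=S
t=13: FL=W FR=W RL=S RR=S
t=23: FL=S FR=S RL=W RR=W
t=29: FL=W FR=W RL=S RR=S
t=37: FL=W FR=W RL=S RR=S
t=46: FL=S FR=S RL=W RR=W

t=1: phase=(11,11,23,23) vs β=15 → FL=S FR=S RL=W RR=W
t=5: phase=(15,15,3,3) vs β=15 → FL=W FR=W RL=S RR=S
t=6: phase=(16,16,4,4) vs β=15 → FL=W FR=W RL=S RR=S
t=13: phase=(23,23,11,11) vs β=15 → FL=W FR=W RL=S RR=S
t=23: phase=(9,9,21,21) vs β=15 → FL=S FR=S RL=W RR=W
t=29: phase=(15,15,3,3) vs β=15 → FL=W FR=W RL=S RR=S
t=37: phase=(23,23,11,11) vs β=15 → FL=W FR=W RL=S RR=S
t=46: phase=(8,8,20,20) vs β=15 → FL=S FR=S RL=W RR=W


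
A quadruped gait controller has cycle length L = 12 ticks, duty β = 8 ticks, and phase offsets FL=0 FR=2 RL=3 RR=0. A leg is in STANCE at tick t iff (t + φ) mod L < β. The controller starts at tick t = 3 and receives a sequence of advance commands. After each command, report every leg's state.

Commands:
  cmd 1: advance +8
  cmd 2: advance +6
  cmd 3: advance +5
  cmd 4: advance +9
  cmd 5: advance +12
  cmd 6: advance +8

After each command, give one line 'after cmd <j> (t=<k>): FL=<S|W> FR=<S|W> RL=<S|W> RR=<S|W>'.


after cmd 1 (t=11): FL=W FR=S RL=S RR=W
after cmd 2 (t=17): FL=S FR=S RL=W RR=S
after cmd 3 (t=22): FL=W FR=S RL=S RR=W
after cmd 4 (t=31): FL=S FR=W RL=W RR=S
after cmd 5 (t=43): FL=S FR=W RL=W RR=S
after cmd 6 (t=51): FL=S FR=S RL=S RR=S

start t=3: FL=S FR=S RL=S RR=S
cmd 1: advance +8 → t=11, phase=(11,1,2,11) → FL=W FR=S RL=S RR=W
cmd 2: advance +6 → t=17, phase=(5,7,8,5) → FL=S FR=S RL=W RR=S
cmd 3: advance +5 → t=22, phase=(10,0,1,10) → FL=W FR=S RL=S RR=W
cmd 4: advance +9 → t=31, phase=(7,9,10,7) → FL=S FR=W RL=W RR=S
cmd 5: advance +12 → t=43, phase=(7,9,10,7) → FL=S FR=W RL=W RR=S
cmd 6: advance +8 → t=51, phase=(3,5,6,3) → FL=S FR=S RL=S RR=S


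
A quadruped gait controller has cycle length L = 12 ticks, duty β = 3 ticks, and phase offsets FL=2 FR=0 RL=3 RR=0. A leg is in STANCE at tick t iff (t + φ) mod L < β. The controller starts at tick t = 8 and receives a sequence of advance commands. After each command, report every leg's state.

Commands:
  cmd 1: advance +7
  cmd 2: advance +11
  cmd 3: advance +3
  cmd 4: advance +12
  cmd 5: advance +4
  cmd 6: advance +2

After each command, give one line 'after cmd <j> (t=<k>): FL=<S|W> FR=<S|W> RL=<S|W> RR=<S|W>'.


after cmd 1 (t=15): FL=W FR=W RL=W RR=W
after cmd 2 (t=26): FL=W FR=S RL=W RR=S
after cmd 3 (t=29): FL=W FR=W RL=W RR=W
after cmd 4 (t=41): FL=W FR=W RL=W RR=W
after cmd 5 (t=45): FL=W FR=W RL=S RR=W
after cmd 6 (t=47): FL=S FR=W RL=S RR=W

start t=8: FL=W FR=W RL=W RR=W
cmd 1: advance +7 → t=15, phase=(5,3,6,3) → FL=W FR=W RL=W RR=W
cmd 2: advance +11 → t=26, phase=(4,2,5,2) → FL=W FR=S RL=W RR=S
cmd 3: advance +3 → t=29, phase=(7,5,8,5) → FL=W FR=W RL=W RR=W
cmd 4: advance +12 → t=41, phase=(7,5,8,5) → FL=W FR=W RL=W RR=W
cmd 5: advance +4 → t=45, phase=(11,9,0,9) → FL=W FR=W RL=S RR=W
cmd 6: advance +2 → t=47, phase=(1,11,2,11) → FL=S FR=W RL=S RR=W
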